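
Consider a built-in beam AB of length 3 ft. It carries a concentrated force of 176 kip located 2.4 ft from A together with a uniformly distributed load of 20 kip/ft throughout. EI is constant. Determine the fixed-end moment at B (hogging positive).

Take the two fixed-end moments M_A, M_B as redundants; the released structure is the simple span AB.
End rotations of the released simple span under the applied load (×1/EI):
  at A: point load 176 at a = 2.4: Pab(L + b)/(6LEI) = 50.69/EI
  at B: point load 176 at a = 2.4: Pab(L + a)/(6LEI) = 76.03/EI
  at A: UDL 20: wL³/(24EI) = 22.5/EI
  at B: UDL 20: wL³/(24EI) = 22.5/EI
  θ_A0 = 73.19/EI,  θ_B0 = 98.53/EI
Flexibility coefficients: a unit moment at one end gives L/(3EI) there and L/(6EI) at the far end, so f₁₁ = f₂₂ = 1/EI and f₁₂ = f₂₁ = 0.5/EI.
Compatibility — zero rotation at each built-in end:
  1 M_A + 0.5 M_B = 73.19
  0.5 M_A + 1 M_B = 98.53
Solving the pair gives M_A = 31.9 kip·ft and M_B = 82.58 kip·ft (hogging).

M_B = 82.58 kip·ft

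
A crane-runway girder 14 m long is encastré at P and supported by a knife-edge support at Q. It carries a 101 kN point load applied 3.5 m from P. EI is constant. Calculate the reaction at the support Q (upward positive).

Choose R_Q as the redundant. The primary structure is the cantilever fixed at P.
Free-end deflection of the primary structure under the applied loading (downward +):
  point load 101 at a = 3.5: Pa²(3L − a)/(6EI) = 7939/EI
Flexibility coefficient — unit upward force at Q: δ_{QQ} = L³/(3EI) = 914.7/EI.
Compatibility at Q: δ_0 − R_Q·δ_{QQ} = 0, so R_Q = 7939/914.7 = 8.68 kN.

R_Q = 8.68 kN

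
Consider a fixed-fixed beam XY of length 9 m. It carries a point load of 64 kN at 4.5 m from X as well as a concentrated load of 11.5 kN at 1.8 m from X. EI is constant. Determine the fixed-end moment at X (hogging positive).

Take the two fixed-end moments M_X, M_Y as redundants; the released structure is the simple span XY.
On the primary (simply-supported) span, the end slopes from the loading are:
  at X: point load 64 at a = 4.5: Pab(L + b)/(6LEI) = 324/EI
  at Y: point load 64 at a = 4.5: Pab(L + a)/(6LEI) = 324/EI
  at X: point load 11.5 at a = 1.8: Pab(L + b)/(6LEI) = 44.71/EI
  at Y: point load 11.5 at a = 1.8: Pab(L + a)/(6LEI) = 29.81/EI
  θ_X0 = 368.7/EI,  θ_Y0 = 353.8/EI
Flexibility coefficients: a unit moment at one end gives L/(3EI) there and L/(6EI) at the far end, so f₁₁ = f₂₂ = 3/EI and f₁₂ = f₂₁ = 1.5/EI.
Compatibility — zero rotation at each built-in end:
  3 M_X + 1.5 M_Y = 368.7
  1.5 M_X + 3 M_Y = 353.8
Solving the pair gives M_X = 85.25 kN·m and M_Y = 75.31 kN·m (hogging).

M_X = 85.25 kN·m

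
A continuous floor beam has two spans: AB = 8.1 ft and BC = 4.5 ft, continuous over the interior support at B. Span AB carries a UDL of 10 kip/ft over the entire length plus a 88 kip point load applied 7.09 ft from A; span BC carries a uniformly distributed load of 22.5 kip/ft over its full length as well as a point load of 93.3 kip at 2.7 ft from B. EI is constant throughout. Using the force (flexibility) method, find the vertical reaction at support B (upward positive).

R_B = 255.6 kip

Take M_B as the redundant. Released structure: two simple spans AB and BC with a hinge at B.
Discontinuity in slope at B on the released structure — sum the simple-span end rotations:
  span AB: UDL 10: wL³/(24EI) = 221.4/EI
  span AB: point load 88 at a = 7.09: Pab(L + a)/(6LEI) = 197/EI
  span BC: UDL 22.5: wL³/(24EI) = 85.43/EI
  span BC: point load 93.3 at a = 2.7: Pab(L + b)/(6LEI) = 105.8/EI
  relative rotation θ_0 = (418.4 + 191.2)/EI = 609.6/EI
A unit hogging moment at B produces rotation L₁/(3EI) + L₂/(3EI) = 4.2/EI.
Compatibility: M_B·(L₁+L₂)/(3EI) = θ_0, giving M_B = 145.1 kip·ft (hogging).
Span AB, ΣM about A with M_B applied at B: R_B^{AB}·8.1 = 952 + 145.1, so R_B^{AB} = 135.4 kip and R_A = 169 − 135.4 = 33.55 kip.
Span BC, ΣM about C: R_B^{BC}·4.5 = 395.8 + 145.1, so R_B^{BC} = 120.2 kip and R_C = 194.6 − 120.2 = 74.35 kip.
R_B = 135.4 + 120.2 = 255.6 kip.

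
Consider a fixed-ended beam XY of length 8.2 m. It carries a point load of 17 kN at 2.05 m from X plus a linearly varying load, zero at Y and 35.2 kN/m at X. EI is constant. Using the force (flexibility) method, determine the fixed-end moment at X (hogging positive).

Take the two fixed-end moments M_X, M_Y as redundants; the released structure is the simple span XY.
On the primary (simply-supported) span, the end slopes from the loading are:
  at X: point load 17 at a = 2.05: Pab(L + b)/(6LEI) = 62.51/EI
  at Y: point load 17 at a = 2.05: Pab(L + a)/(6LEI) = 44.65/EI
  at X: triangular load, peak 35.2: w₀L³/(45EI) = 431.3/EI
  at Y: triangular load, peak 35.2: 7w₀L³/(360EI) = 377.4/EI
  θ_X0 = 493.8/EI,  θ_Y0 = 422/EI
Flexibility coefficients: a unit moment at one end gives L/(3EI) there and L/(6EI) at the far end, so f₁₁ = f₂₂ = 2.733/EI and f₁₂ = f₂₁ = 1.367/EI.
Compatibility — zero rotation at each built-in end:
  2.733 M_X + 1.367 M_Y = 493.8
  1.367 M_X + 2.733 M_Y = 422
Solving the pair gives M_X = 137.9 kN·m and M_Y = 85.43 kN·m (hogging).

M_X = 137.9 kN·m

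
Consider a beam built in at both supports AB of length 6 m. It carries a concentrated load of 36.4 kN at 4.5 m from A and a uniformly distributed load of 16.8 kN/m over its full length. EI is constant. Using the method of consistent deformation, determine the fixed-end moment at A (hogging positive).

M_A = 60.64 kN·m

Release both end moments; the primary structure is a simply-supported span AB with redundants M_A and M_B.
End rotations of the released simple span under the applied load (×1/EI):
  at A: point load 36.4 at a = 4.5: Pab(L + b)/(6LEI) = 51.19/EI
  at B: point load 36.4 at a = 4.5: Pab(L + a)/(6LEI) = 71.66/EI
  at A: UDL 16.8: wL³/(24EI) = 151.2/EI
  at B: UDL 16.8: wL³/(24EI) = 151.2/EI
  θ_A0 = 202.4/EI,  θ_B0 = 222.9/EI
Flexibility coefficients: a unit moment at one end gives L/(3EI) there and L/(6EI) at the far end, so f₁₁ = f₂₂ = 2/EI and f₁₂ = f₂₁ = 1/EI.
Compatibility — zero rotation at each built-in end:
  2 M_A + 1 M_B = 202.4
  1 M_A + 2 M_B = 222.9
Solving the pair gives M_A = 60.64 kN·m and M_B = 81.11 kN·m (hogging).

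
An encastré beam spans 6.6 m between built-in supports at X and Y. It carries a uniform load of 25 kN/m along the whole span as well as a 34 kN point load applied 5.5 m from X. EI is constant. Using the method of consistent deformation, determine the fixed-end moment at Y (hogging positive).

M_Y = 116.7 kN·m

Release both end moments; the primary structure is a simply-supported span XY with redundants M_X and M_Y.
Simple-span end rotations at X and Y under the given loads:
  at X: UDL 25: wL³/(24EI) = 299.5/EI
  at Y: UDL 25: wL³/(24EI) = 299.5/EI
  at X: point load 34 at a = 5.5: Pab(L + b)/(6LEI) = 40/EI
  at Y: point load 34 at a = 5.5: Pab(L + a)/(6LEI) = 62.85/EI
  θ_X0 = 339.5/EI,  θ_Y0 = 362.3/EI
Flexibility coefficients: a unit moment at one end gives L/(3EI) there and L/(6EI) at the far end, so f₁₁ = f₂₂ = 2.2/EI and f₁₂ = f₂₁ = 1.1/EI.
Compatibility — zero rotation at each built-in end:
  2.2 M_X + 1.1 M_Y = 339.5
  1.1 M_X + 2.2 M_Y = 362.3
Solving the pair gives M_X = 95.94 kN·m and M_Y = 116.7 kN·m (hogging).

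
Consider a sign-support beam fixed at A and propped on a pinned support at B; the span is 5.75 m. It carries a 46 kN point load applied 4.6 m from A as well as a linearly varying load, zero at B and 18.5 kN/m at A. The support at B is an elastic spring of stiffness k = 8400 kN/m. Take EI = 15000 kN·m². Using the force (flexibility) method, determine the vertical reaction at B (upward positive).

R_B = 41.84 kN

Remove the prop at B; the released (primary) structure is a cantilever built in at A.
Free-end deflection of the primary structure under the applied loading (downward +):
  point load 46 at a = 4.6: Pa²(3L − a)/(6EI) = 2052/EI
  triangular load, peak 18.5 at the fixed end: w₀L⁴/(30EI) = 674.1/EI
  δ_0 = 2726/EI
Tip deflection under a unit load at B: L³/(3EI) = 63.37/EI.
With EI = 15000 kN·m²: δ_0 = 0.18175 m and δ_{BB} = 0.004225 m/kN.
Compatibility — the spring shortens by R_B/k under the reaction it provides: δ_0 − R_B·δ_{BB} = R_B/k. With 1/k = 0.000119 m/kN, R_B = δ_0 / (δ_{BB} + 1/k) = 0.18175 / (0.004225 + 0.000119) = 41.84 kN.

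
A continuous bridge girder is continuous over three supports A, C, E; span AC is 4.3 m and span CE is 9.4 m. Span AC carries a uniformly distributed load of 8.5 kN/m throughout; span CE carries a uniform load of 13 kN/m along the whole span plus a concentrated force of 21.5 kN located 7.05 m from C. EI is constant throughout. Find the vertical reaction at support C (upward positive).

R_C = 125.7 kN

Insert a hinge at C; M_C is the redundant, and each span becomes simply supported.
End slopes at the hinge C, treating each span as simply supported:
  span AC: UDL 8.5: wL³/(24EI) = 28.16/EI
  span CE: UDL 13: wL³/(24EI) = 449.9/EI
  span CE: point load 21.5 at a = 7.05: Pab(L + b)/(6LEI) = 74.21/EI
  relative rotation θ_0 = (28.16 + 524.1)/EI = 552.3/EI
A unit hogging moment at C produces rotation L₁/(3EI) + L₂/(3EI) = 4.567/EI.
Slope continuity at C: θ_0 = M_C·4.567/EI, so M_C = 552.3/4.567 = 120.9 kN·m (hogging).
Span AC, ΣM about A with M_C applied at C: R_C^{AC}·4.3 = 78.58 + 120.9, so R_C^{AC} = 46.4 kN and R_A = 36.55 − 46.4 = -9.849 kN.
Span CE, ΣM about E: R_C^{CE}·9.4 = 624.9 + 120.9, so R_C^{CE} = 79.34 kN and R_E = 143.7 − 79.34 = 64.36 kN.
R_C = 46.4 + 79.34 = 125.7 kN.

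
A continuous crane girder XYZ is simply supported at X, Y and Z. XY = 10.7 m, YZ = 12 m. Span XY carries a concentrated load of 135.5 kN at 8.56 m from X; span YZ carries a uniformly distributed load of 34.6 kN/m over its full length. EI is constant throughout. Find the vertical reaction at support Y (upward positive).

Release continuity at Y by inserting a hinge; the redundant is the internal moment M_Y. The primary structure is two simply-supported spans XY and YZ.
Discontinuity in slope at Y on the released structure — sum the simple-span end rotations:
  span XY: point load 135.5 at a = 8.56: Pab(L + a)/(6LEI) = 744.6/EI
  span YZ: UDL 34.6: wL³/(24EI) = 2491/EI
  relative rotation θ_0 = (744.6 + 2491)/EI = 3236/EI
A unit hogging moment at Y produces rotation L₁/(3EI) + L₂/(3EI) = 7.567/EI.
Compatibility: M_Y·(L₁+L₂)/(3EI) = θ_0, giving M_Y = 427.6 kN·m (hogging).
Span XY, ΣM about X with M_Y applied at Y: R_Y^{XY}·10.7 = 1160 + 427.6, so R_Y^{XY} = 148.4 kN and R_X = 135.5 − 148.4 = -12.87 kN.
Span YZ, ΣM about Z: R_Y^{YZ}·12 = 2491 + 427.6, so R_Y^{YZ} = 243.2 kN and R_Z = 415.2 − 243.2 = 172 kN.
R_Y = 148.4 + 243.2 = 391.6 kN.

R_Y = 391.6 kN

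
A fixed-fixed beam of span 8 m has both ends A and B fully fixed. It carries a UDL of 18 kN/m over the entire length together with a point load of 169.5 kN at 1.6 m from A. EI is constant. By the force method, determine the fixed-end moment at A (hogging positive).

Release both end moments; the primary structure is a simply-supported span AB with redundants M_A and M_B.
On the primary (simply-supported) span, the end slopes from the loading are:
  at A: UDL 18: wL³/(24EI) = 384/EI
  at B: UDL 18: wL³/(24EI) = 384/EI
  at A: point load 169.5 at a = 1.6: Pab(L + b)/(6LEI) = 520.7/EI
  at B: point load 169.5 at a = 1.6: Pab(L + a)/(6LEI) = 347.1/EI
  θ_A0 = 904.7/EI,  θ_B0 = 731.1/EI
Flexibility coefficients: a unit moment at one end gives L/(3EI) there and L/(6EI) at the far end, so f₁₁ = f₂₂ = 2.667/EI and f₁₂ = f₂₁ = 1.333/EI.
Compatibility — zero rotation at each built-in end:
  2.667 M_A + 1.333 M_B = 904.7
  1.333 M_A + 2.667 M_B = 731.1
Solving the pair gives M_A = 269.6 kN·m and M_B = 139.4 kN·m (hogging).

M_A = 269.6 kN·m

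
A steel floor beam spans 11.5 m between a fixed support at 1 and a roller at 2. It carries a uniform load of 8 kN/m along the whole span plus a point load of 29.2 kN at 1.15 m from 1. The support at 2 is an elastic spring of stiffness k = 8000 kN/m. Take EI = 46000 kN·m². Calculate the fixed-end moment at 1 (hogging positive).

M_1 = 165.5 kN·m

Choose R_2 as the redundant. The primary structure is the cantilever fixed at 1.
Deflection at 2 on the released cantilever, summing each load's contribution:
  UDL 8: wL⁴/(8EI) = 17490/EI
  point load 29.2 at a = 1.15: Pa²(3L − a)/(6EI) = 214.6/EI
  δ_0 = 17705/EI
Tip deflection under a unit load at 2: L³/(3EI) = 507/EI.
With EI = 46000 kN·m²: δ_0 = 0.38488 m and δ_{22} = 0.011021 m/kN.
Compatibility — the spring shortens by R_2/k under the reaction it provides: δ_0 − R_2·δ_{22} = R_2/k. With 1/k = 0.000125 m/kN, R_2 = δ_0 / (δ_{22} + 1/k) = 0.38488 / (0.011021 + 0.000125) = 34.53 kN.
Moment equilibrium about 1: M_1 = Σ(load moments about 1) − R_2·L = 562.6 − 34.53×11.5 = 165.5 kN·m.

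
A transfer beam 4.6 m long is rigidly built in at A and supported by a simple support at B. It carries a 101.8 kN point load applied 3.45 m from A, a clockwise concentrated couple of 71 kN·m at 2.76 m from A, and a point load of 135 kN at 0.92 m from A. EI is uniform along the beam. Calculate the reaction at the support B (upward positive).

Take the reaction at B as the redundant and release it; the primary structure is a cantilever fixed at A.
Free-end deflection of the primary structure under the applied loading (downward +):
  point load 101.8 at a = 3.45: Pa²(3L − a)/(6EI) = 2090/EI
  clockwise couple 71 at a = 2.76: M₀a(2L − a)/(2EI) = 631/EI
  point load 135 at a = 0.92: Pa²(3L − a)/(6EI) = 245.3/EI
  δ_0 = 2966/EI
Flexibility coefficient — unit upward force at B: δ_{BB} = L³/(3EI) = 32.45/EI.
Compatibility at B: δ_0 − R_B·δ_{BB} = 0, so R_B = 2966/32.45 = 91.43 kN.

R_B = 91.43 kN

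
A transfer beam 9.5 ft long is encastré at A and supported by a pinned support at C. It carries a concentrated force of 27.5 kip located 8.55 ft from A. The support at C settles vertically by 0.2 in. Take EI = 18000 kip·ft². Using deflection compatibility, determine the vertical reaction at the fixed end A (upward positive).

R_A = 5.161 kip

Release the roller at C. Primary structure: cantilever fixed at A.
Primary-structure tip deflection at C by superposition:
  point load 27.5 at a = 8.55: Pa²(3L − a)/(6EI) = 6684/EI
Tip deflection under a unit load at C: L³/(3EI) = 285.8/EI.
With EI = 18000 kip·ft²: δ_0 = 0.37135 ft and δ_{CC} = 0.015877 ft/kip.
Compatibility — the beam at C must follow the support down by 0.01667 ft: δ_0 − R_C·δ_{CC} = 0.01667, so R_C = (0.37135 − 0.01667)/0.015877 = 22.34 kip.
Vertical equilibrium: R_A = ΣP − R_C = 27.5 − 22.34 = 5.161 kip.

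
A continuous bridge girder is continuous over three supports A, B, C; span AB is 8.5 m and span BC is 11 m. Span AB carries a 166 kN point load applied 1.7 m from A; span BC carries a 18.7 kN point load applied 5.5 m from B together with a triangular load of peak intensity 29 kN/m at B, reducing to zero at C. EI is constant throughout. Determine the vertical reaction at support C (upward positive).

R_C = 43.17 kN

Take M_B as the redundant. Released structure: two simple spans AB and BC with a hinge at B.
End slopes at the hinge B, treating each span as simply supported:
  span AB: point load 166 at a = 1.7: Pab(L + a)/(6LEI) = 383.8/EI
  span BC: point load 18.7 at a = 5.5: Pab(L + b)/(6LEI) = 141.4/EI
  span BC: triangular load, peak 29: w₀L³/(45EI) = 857.8/EI
  relative rotation θ_0 = (383.8 + 999.2)/EI = 1383/EI
A unit hogging moment at B produces rotation L₁/(3EI) + L₂/(3EI) = 6.5/EI.
Compatibility: M_B·(L₁+L₂)/(3EI) = θ_0, giving M_B = 212.8 kN·m (hogging).
Span BC, ΣM about C: R_B^{BC}·11 = 1273 + 212.8, so R_B^{BC} = 135 kN and R_C = 178.2 − 135 = 43.17 kN.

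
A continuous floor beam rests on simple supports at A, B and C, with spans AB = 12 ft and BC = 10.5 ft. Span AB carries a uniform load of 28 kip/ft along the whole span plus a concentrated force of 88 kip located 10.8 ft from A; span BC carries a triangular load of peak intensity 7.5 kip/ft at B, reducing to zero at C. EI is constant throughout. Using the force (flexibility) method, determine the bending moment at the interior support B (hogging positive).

M_B = 342.7 kip·ft

Insert a hinge at B; M_B is the redundant, and each span becomes simply supported.
End slopes at the hinge B, treating each span as simply supported:
  span AB: UDL 28: wL³/(24EI) = 2016/EI
  span AB: point load 88 at a = 10.8: Pab(L + a)/(6LEI) = 361.2/EI
  span BC: triangular load, peak 7.5: w₀L³/(45EI) = 192.9/EI
  relative rotation θ_0 = (2377 + 192.9)/EI = 2570/EI
A unit hogging moment at B produces rotation L₁/(3EI) + L₂/(3EI) = 7.5/EI.
Slope continuity at B: θ_0 = M_B·7.5/EI, so M_B = 2570/7.5 = 342.7 kip·ft (hogging).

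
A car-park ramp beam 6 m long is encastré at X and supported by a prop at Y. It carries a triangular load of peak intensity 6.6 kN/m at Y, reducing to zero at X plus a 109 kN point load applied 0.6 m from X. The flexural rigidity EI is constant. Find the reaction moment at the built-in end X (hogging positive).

M_X = 69.78 kN·m

Release the roller at Y. Primary structure: cantilever fixed at X.
Free-end deflection of the primary structure under the applied loading (downward +):
  triangular load, peak 6.6 at the free end: 11w₀L⁴/(120EI) = 784.1/EI
  point load 109 at a = 0.6: Pa²(3L − a)/(6EI) = 113.8/EI
  δ_0 = 897.9/EI
Flexibility coefficient — unit upward force at Y: δ_{YY} = L³/(3EI) = 72/EI.
Compatibility at Y: δ_0 − R_Y·δ_{YY} = 0, so R_Y = 897.9/72 = 12.47 kN.
Moment equilibrium about X: M_X = Σ(load moments about X) − R_Y·L = 144.6 − 12.47×6 = 69.78 kN·m.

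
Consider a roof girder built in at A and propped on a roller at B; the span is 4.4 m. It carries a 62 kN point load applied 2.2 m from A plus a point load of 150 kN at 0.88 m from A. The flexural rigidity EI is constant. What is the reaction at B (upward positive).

Remove the prop at B; the released (primary) structure is a cantilever built in at A.
Downward deflection at the released point B due to the loads:
  point load 62 at a = 2.2: Pa²(3L − a)/(6EI) = 550.1/EI
  point load 150 at a = 0.88: Pa²(3L − a)/(6EI) = 238.5/EI
  δ_0 = 788.7/EI
Tip deflection under a unit load at B: L³/(3EI) = 28.39/EI.
The prop prevents deflection at B: R_B = δ_0/δ_{BB} = 788.7/28.39 = 27.77 kN.

R_B = 27.77 kN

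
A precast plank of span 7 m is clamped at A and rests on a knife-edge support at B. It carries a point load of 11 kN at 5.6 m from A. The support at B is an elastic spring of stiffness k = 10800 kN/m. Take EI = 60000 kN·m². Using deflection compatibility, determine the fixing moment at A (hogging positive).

M_A = 9.904 kN·m

Choose R_B as the redundant. The primary structure is the cantilever fixed at A.
Free-end deflection of the primary structure under the applied loading (downward +):
  point load 11 at a = 5.6: Pa²(3L − a)/(6EI) = 885.4/EI
Tip deflection under a unit load at B: L³/(3EI) = 114.3/EI.
With EI = 60000 kN·m²: δ_0 = 0.014757 m and δ_{BB} = 0.001906 m/kN.
Compatibility — the spring shortens by R_B/k under the reaction it provides: δ_0 − R_B·δ_{BB} = R_B/k. With 1/k = 0.000093 m/kN, R_B = δ_0 / (δ_{BB} + 1/k) = 0.014757 / (0.001906 + 0.000093) = 7.385 kN.
Moment equilibrium about A: M_A = Σ(load moments about A) − R_B·L = 61.6 − 7.385×7 = 9.904 kN·m.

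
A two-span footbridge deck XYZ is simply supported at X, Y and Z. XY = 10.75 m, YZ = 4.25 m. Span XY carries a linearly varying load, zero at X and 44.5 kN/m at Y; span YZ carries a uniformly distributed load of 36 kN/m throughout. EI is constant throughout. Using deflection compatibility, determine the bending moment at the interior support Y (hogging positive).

M_Y = 268.7 kN·m

Insert a hinge at Y; M_Y is the redundant, and each span becomes simply supported.
Discontinuity in slope at Y on the released structure — sum the simple-span end rotations:
  span XY: triangular load, peak 44.5: w₀L³/(45EI) = 1228/EI
  span YZ: UDL 36: wL³/(24EI) = 115.1/EI
  relative rotation θ_0 = (1228 + 115.1)/EI = 1344/EI
A unit hogging moment at Y produces rotation L₁/(3EI) + L₂/(3EI) = 5/EI.
Slope continuity at Y: θ_0 = M_Y·5/EI, so M_Y = 1344/5 = 268.7 kN·m (hogging).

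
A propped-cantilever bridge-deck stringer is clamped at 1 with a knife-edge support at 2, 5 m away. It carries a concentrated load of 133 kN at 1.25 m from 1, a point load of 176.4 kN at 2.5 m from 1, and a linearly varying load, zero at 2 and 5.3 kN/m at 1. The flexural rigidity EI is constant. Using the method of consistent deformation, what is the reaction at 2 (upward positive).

Choose R_2 as the redundant. The primary structure is the cantilever fixed at 1.
Free-end deflection of the primary structure under the applied loading (downward +):
  point load 133 at a = 1.25: Pa²(3L − a)/(6EI) = 476.2/EI
  point load 176.4 at a = 2.5: Pa²(3L − a)/(6EI) = 2297/EI
  triangular load, peak 5.3 at the fixed end: w₀L⁴/(30EI) = 110.4/EI
  δ_0 = 2884/EI
Tip deflection under a unit load at 2: L³/(3EI) = 41.67/EI.
The prop prevents deflection at 2: R_2 = δ_0/δ_{22} = 2884/41.67 = 69.2 kN.

R_2 = 69.2 kN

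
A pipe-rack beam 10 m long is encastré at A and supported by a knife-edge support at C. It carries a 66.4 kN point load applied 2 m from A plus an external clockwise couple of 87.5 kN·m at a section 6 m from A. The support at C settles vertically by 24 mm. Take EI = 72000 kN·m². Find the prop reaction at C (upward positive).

R_C = 9.559 kN

Choose R_C as the redundant. The primary structure is the cantilever fixed at A.
Downward deflection at the released point C due to the loads:
  point load 66.4 at a = 2: Pa²(3L − a)/(6EI) = 1239/EI
  clockwise couple 87.5 at a = 6: M₀a(2L − a)/(2EI) = 3675/EI
  δ_0 = 4914/EI
Flexibility coefficient — unit upward force at C: δ_{CC} = L³/(3EI) = 333.3/EI.
With EI = 72000 kN·m²: δ_0 = 0.068256 m and δ_{CC} = 0.00463 m/kN.
Compatibility — the beam at C must follow the support down by 0.024 m: δ_0 − R_C·δ_{CC} = 0.024, so R_C = (0.068256 − 0.024)/0.00463 = 9.559 kN.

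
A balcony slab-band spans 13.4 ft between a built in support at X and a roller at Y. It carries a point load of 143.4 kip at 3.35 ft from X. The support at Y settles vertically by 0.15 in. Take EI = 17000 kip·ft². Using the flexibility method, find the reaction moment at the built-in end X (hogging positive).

M_X = 318.8 kip·ft

Release the roller at Y. Primary structure: cantilever fixed at X.
Deflection at Y on the released cantilever, summing each load's contribution:
  point load 143.4 at a = 3.35: Pa²(3L − a)/(6EI) = 9884/EI
Flexibility coefficient — unit upward force at Y: δ_{YY} = L³/(3EI) = 802/EI.
With EI = 17000 kip·ft²: δ_0 = 0.5814 ft and δ_{YY} = 0.047179 ft/kip.
Compatibility — the beam at Y must follow the support down by 0.0125 ft: δ_0 − R_Y·δ_{YY} = 0.0125, so R_Y = (0.5814 − 0.0125)/0.047179 = 12.06 kip.
Moment equilibrium about X: M_X = Σ(load moments about X) − R_Y·L = 480.4 − 12.06×13.4 = 318.8 kip·ft.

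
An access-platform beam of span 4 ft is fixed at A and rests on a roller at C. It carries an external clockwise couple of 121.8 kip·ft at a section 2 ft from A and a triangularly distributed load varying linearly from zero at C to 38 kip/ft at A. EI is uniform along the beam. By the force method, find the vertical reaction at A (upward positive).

R_A = 26.54 kip

Remove the prop at C; the released (primary) structure is a cantilever built in at A.
Deflection at C on the released cantilever, summing each load's contribution:
  clockwise couple 121.8 at a = 2: M₀a(2L − a)/(2EI) = 730.8/EI
  triangular load, peak 38 at the fixed end: w₀L⁴/(30EI) = 324.3/EI
  δ_0 = 1055/EI
Flexibility coefficient — unit upward force at C: δ_{CC} = L³/(3EI) = 21.33/EI.
Compatibility at C: δ_0 − R_C·δ_{CC} = 0, so R_C = 1055/21.33 = 49.46 kip.
Vertical equilibrium: R_A = ΣP − R_C = 76 − 49.46 = 26.54 kip.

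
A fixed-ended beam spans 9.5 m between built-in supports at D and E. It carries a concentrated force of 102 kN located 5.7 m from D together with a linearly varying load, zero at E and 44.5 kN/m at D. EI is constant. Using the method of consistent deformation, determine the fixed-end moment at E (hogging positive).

M_E = 273.4 kN·m

Take the two fixed-end moments M_D, M_E as redundants; the released structure is the simple span DE.
On the primary (simply-supported) span, the end slopes from the loading are:
  at D: point load 102 at a = 5.7: Pab(L + b)/(6LEI) = 515.5/EI
  at E: point load 102 at a = 5.7: Pab(L + a)/(6LEI) = 589.2/EI
  at D: triangular load, peak 44.5: w₀L³/(45EI) = 847.8/EI
  at E: triangular load, peak 44.5: 7w₀L³/(360EI) = 741.9/EI
  θ_D0 = 1363/EI,  θ_E0 = 1331/EI
Flexibility coefficients: a unit moment at one end gives L/(3EI) there and L/(6EI) at the far end, so f₁₁ = f₂₂ = 3.167/EI and f₁₂ = f₂₁ = 1.583/EI.
Compatibility — zero rotation at each built-in end:
  3.167 M_D + 1.583 M_E = 1363
  1.583 M_D + 3.167 M_E = 1331
Solving the pair gives M_D = 293.8 kN·m and M_E = 273.4 kN·m (hogging).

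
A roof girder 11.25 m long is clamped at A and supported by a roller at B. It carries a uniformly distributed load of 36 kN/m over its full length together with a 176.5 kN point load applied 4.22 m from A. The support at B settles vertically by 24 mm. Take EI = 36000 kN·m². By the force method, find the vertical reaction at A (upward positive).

Release the roller at B. Primary structure: cantilever fixed at A.
Downward deflection at the released point B due to the loads:
  UDL 36: wL⁴/(8EI) = 72081/EI
  point load 176.5 at a = 4.22: Pa²(3L − a)/(6EI) = 15470/EI
  δ_0 = 87551/EI
Tip deflection under a unit load at B: L³/(3EI) = 474.6/EI.
With EI = 36000 kN·m²: δ_0 = 2.432 m and δ_{BB} = 0.013184 m/kN.
Compatibility — the beam at B must follow the support down by 0.024 m: δ_0 − R_B·δ_{BB} = 0.024, so R_B = (2.432 − 0.024)/0.013184 = 182.6 kN.
Vertical equilibrium: R_A = ΣP − R_B = 581.5 − 182.6 = 398.9 kN.

R_A = 398.9 kN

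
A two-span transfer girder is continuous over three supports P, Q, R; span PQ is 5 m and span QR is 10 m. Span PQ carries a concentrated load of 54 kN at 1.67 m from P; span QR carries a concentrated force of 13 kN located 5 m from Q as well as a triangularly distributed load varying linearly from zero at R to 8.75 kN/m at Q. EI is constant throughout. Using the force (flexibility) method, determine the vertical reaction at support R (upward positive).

R_R = 14.23 kN

Insert a hinge at Q; M_Q is the redundant, and each span becomes simply supported.
Rotations at Q on the released spans (each span's end-slope, ×1/EI):
  span PQ: point load 54 at a = 1.67: Pab(L + a)/(6LEI) = 66.77/EI
  span QR: point load 13 at a = 5: Pab(L + b)/(6LEI) = 81.25/EI
  span QR: triangular load, peak 8.75: w₀L³/(45EI) = 194.4/EI
  relative rotation θ_0 = (66.77 + 275.7)/EI = 342.5/EI
A unit hogging moment at Q produces rotation L₁/(3EI) + L₂/(3EI) = 5/EI.
Compatibility: M_Q·(L₁+L₂)/(3EI) = θ_0, giving M_Q = 68.49 kN·m (hogging).
Span QR, ΣM about R: R_Q^{QR}·10 = 356.7 + 68.49, so R_Q^{QR} = 42.52 kN and R_R = 56.75 − 42.52 = 14.23 kN.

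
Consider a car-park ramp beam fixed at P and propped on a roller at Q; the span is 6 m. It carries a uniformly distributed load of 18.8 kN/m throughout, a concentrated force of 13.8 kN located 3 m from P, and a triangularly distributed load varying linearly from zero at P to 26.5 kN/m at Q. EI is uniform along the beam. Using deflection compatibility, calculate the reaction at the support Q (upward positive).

Release the roller at Q. Primary structure: cantilever fixed at P.
Downward deflection at the released point Q due to the loads:
  UDL 18.8: wL⁴/(8EI) = 3046/EI
  point load 13.8 at a = 3: Pa²(3L − a)/(6EI) = 310.5/EI
  triangular load, peak 26.5 at the free end: 11w₀L⁴/(120EI) = 3148/EI
  δ_0 = 6504/EI
Flexibility coefficient — unit upward force at Q: δ_{QQ} = L³/(3EI) = 72/EI.
Compatibility at Q: δ_0 − R_Q·δ_{QQ} = 0, so R_Q = 6504/72 = 90.34 kN.

R_Q = 90.34 kN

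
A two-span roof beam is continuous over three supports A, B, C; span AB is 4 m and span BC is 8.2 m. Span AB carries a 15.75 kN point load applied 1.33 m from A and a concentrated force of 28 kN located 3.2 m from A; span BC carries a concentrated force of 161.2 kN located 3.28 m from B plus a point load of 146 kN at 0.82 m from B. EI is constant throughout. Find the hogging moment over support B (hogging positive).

Take M_B as the redundant. Released structure: two simple spans AB and BC with a hinge at B.
Discontinuity in slope at B on the released structure — sum the simple-span end rotations:
  span AB: point load 15.75 at a = 1.33: Pab(L + a)/(6LEI) = 12.42/EI
  span AB: point load 28 at a = 3.2: Pab(L + a)/(6LEI) = 21.5/EI
  span BC: point load 161.2 at a = 3.28: Pab(L + b)/(6LEI) = 693.7/EI
  span BC: point load 146 at a = 0.82: Pab(L + b)/(6LEI) = 279.8/EI
  relative rotation θ_0 = (33.93 + 973.5)/EI = 1007/EI
A unit hogging moment at B produces rotation L₁/(3EI) + L₂/(3EI) = 4.067/EI.
Compatibility: M_B·(L₁+L₂)/(3EI) = θ_0, giving M_B = 247.7 kN·m (hogging).

M_B = 247.7 kN·m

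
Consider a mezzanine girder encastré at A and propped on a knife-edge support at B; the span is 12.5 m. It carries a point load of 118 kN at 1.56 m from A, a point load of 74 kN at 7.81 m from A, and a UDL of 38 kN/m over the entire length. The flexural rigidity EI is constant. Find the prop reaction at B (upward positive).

Choose R_B as the redundant. The primary structure is the cantilever fixed at A.
Free-end deflection of the primary structure under the applied loading (downward +):
  point load 118 at a = 1.56: Pa²(3L − a)/(6EI) = 1720/EI
  point load 74 at a = 7.81: Pa²(3L − a)/(6EI) = 22335/EI
  UDL 38: wL⁴/(8EI) = 115967/EI
  δ_0 = 140022/EI
Tip deflection under a unit load at B: L³/(3EI) = 651/EI.
Compatibility at B: δ_0 − R_B·δ_{BB} = 0, so R_B = 140022/651 = 215.1 kN.

R_B = 215.1 kN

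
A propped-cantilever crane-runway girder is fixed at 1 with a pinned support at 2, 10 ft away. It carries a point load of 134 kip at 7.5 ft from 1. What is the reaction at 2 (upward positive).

Remove the prop at 2; the released (primary) structure is a cantilever built in at 1.
Deflection at 2 on the released cantilever, summing each load's contribution:
  point load 134 at a = 7.5: Pa²(3L − a)/(6EI) = 28266/EI
Flexibility coefficient — unit upward force at 2: δ_{22} = L³/(3EI) = 333.3/EI.
Compatibility at 2: δ_0 − R_2·δ_{22} = 0, so R_2 = 28266/333.3 = 84.8 kip.

R_2 = 84.8 kip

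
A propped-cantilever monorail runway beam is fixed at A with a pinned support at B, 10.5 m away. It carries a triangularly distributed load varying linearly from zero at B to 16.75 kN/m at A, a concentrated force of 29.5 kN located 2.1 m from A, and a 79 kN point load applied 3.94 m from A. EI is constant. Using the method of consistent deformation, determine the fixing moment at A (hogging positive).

Choose R_B as the redundant. The primary structure is the cantilever fixed at A.
Primary-structure tip deflection at B by superposition:
  triangular load, peak 16.75 at the fixed end: w₀L⁴/(30EI) = 6787/EI
  point load 29.5 at a = 2.1: Pa²(3L − a)/(6EI) = 637.5/EI
  point load 79 at a = 3.94: Pa²(3L − a)/(6EI) = 5633/EI
  δ_0 = 13057/EI
Tip deflection under a unit load at B: L³/(3EI) = 385.9/EI.
Compatibility at B: δ_0 − R_B·δ_{BB} = 0, so R_B = 13057/385.9 = 33.84 kN.
Moment equilibrium about A: M_A = Σ(load moments about A) − R_B·L = 681 − 33.84×10.5 = 325.7 kN·m.

M_A = 325.7 kN·m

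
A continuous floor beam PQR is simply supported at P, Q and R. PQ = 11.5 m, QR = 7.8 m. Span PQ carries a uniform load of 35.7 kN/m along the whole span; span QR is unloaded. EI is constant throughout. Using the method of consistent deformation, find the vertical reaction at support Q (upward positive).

R_Q = 280.9 kN

Insert a hinge at Q; M_Q is the redundant, and each span becomes simply supported.
Rotations at Q on the released spans (each span's end-slope, ×1/EI):
  span PQ: UDL 35.7: wL³/(24EI) = 2262/EI
  relative rotation θ_0 = (2262 + 0)/EI = 2262/EI
A unit hogging moment at Q produces rotation L₁/(3EI) + L₂/(3EI) = 6.433/EI.
Compatibility: M_Q·(L₁+L₂)/(3EI) = θ_0, giving M_Q = 351.7 kN·m (hogging).
Span PQ, ΣM about P with M_Q applied at Q: R_Q^{PQ}·11.5 = 2361 + 351.7, so R_Q^{PQ} = 235.9 kN and R_P = 410.6 − 235.9 = 174.7 kN.
Span QR, ΣM about R: R_Q^{QR}·7.8 = 0 + 351.7, so R_Q^{QR} = 45.08 kN and R_R = 0 − 45.08 = -45.08 kN.
R_Q = 235.9 + 45.08 = 280.9 kN.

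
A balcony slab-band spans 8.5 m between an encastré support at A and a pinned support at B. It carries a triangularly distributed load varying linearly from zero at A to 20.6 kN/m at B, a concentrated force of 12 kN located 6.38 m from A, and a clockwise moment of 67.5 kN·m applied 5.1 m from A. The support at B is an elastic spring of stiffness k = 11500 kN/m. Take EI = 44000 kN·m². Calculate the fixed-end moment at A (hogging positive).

M_A = 91.45 kN·m

Release the roller at B. Primary structure: cantilever fixed at A.
Downward deflection at the released point B due to the loads:
  triangular load, peak 20.6 at the free end: 11w₀L⁴/(120EI) = 9857/EI
  point load 12 at a = 6.38: Pa²(3L − a)/(6EI) = 1557/EI
  clockwise couple 67.5 at a = 5.1: M₀a(2L − a)/(2EI) = 2048/EI
  δ_0 = 13462/EI
Tip deflection under a unit load at B: L³/(3EI) = 204.7/EI.
With EI = 44000 kN·m²: δ_0 = 0.30596 m and δ_{BB} = 0.004652 m/kN.
Compatibility — the spring shortens by R_B/k under the reaction it provides: δ_0 − R_B·δ_{BB} = R_B/k. With 1/k = 0.000087 m/kN, R_B = δ_0 / (δ_{BB} + 1/k) = 0.30596 / (0.004652 + 0.000087) = 64.56 kN.
Moment equilibrium about A: M_A = Σ(load moments about A) − R_B·L = 640.2 − 64.56×8.5 = 91.45 kN·m.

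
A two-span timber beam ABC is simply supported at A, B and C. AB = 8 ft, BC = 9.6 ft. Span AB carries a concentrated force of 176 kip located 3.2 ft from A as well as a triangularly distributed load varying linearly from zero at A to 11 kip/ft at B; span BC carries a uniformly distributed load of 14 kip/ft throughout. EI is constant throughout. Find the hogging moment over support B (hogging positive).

M_B = 216.8 kip·ft

Take M_B as the redundant. Released structure: two simple spans AB and BC with a hinge at B.
Discontinuity in slope at B on the released structure — sum the simple-span end rotations:
  span AB: point load 176 at a = 3.2: Pab(L + a)/(6LEI) = 630.8/EI
  span AB: triangular load, peak 11: w₀L³/(45EI) = 125.2/EI
  span BC: UDL 14: wL³/(24EI) = 516.1/EI
  relative rotation θ_0 = (755.9 + 516.1)/EI = 1272/EI
A unit hogging moment at B produces rotation L₁/(3EI) + L₂/(3EI) = 5.867/EI.
Slope continuity at B: θ_0 = M_B·5.867/EI, so M_B = 1272/5.867 = 216.8 kip·ft (hogging).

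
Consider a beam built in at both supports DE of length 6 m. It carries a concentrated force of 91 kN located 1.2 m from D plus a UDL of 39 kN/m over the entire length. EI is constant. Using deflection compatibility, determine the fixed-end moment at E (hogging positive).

M_E = 134.5 kN·m

Release both end moments; the primary structure is a simply-supported span DE with redundants M_D and M_E.
Simple-span end rotations at D and E under the given loads:
  at D: point load 91 at a = 1.2: Pab(L + b)/(6LEI) = 157.2/EI
  at E: point load 91 at a = 1.2: Pab(L + a)/(6LEI) = 104.8/EI
  at D: UDL 39: wL³/(24EI) = 351/EI
  at E: UDL 39: wL³/(24EI) = 351/EI
  θ_D0 = 508.2/EI,  θ_E0 = 455.8/EI
Flexibility coefficients: a unit moment at one end gives L/(3EI) there and L/(6EI) at the far end, so f₁₁ = f₂₂ = 2/EI and f₁₂ = f₂₁ = 1/EI.
Compatibility — zero rotation at each built-in end:
  2 M_D + 1 M_E = 508.2
  1 M_D + 2 M_E = 455.8
Solving the pair gives M_D = 186.9 kN·m and M_E = 134.5 kN·m (hogging).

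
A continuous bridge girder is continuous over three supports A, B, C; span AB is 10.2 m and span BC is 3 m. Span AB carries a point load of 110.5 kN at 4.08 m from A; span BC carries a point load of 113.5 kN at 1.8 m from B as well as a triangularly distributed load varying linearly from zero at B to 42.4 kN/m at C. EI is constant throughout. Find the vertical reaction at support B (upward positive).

Take M_B as the redundant. Released structure: two simple spans AB and BC with a hinge at B.
Discontinuity in slope at B on the released structure — sum the simple-span end rotations:
  span AB: point load 110.5 at a = 4.08: Pab(L + a)/(6LEI) = 643.8/EI
  span BC: point load 113.5 at a = 1.8: Pab(L + b)/(6LEI) = 57.2/EI
  span BC: triangular load, peak 42.4: 7w₀L³/(360EI) = 22.26/EI
  relative rotation θ_0 = (643.8 + 79.46)/EI = 723.3/EI
A unit hogging moment at B produces rotation L₁/(3EI) + L₂/(3EI) = 4.4/EI.
Slope continuity at B: θ_0 = M_B·4.4/EI, so M_B = 723.3/4.4 = 164.4 kN·m (hogging).
Span AB, ΣM about A with M_B applied at B: R_B^{AB}·10.2 = 450.8 + 164.4, so R_B^{AB} = 60.32 kN and R_A = 110.5 − 60.32 = 50.18 kN.
Span BC, ΣM about C: R_B^{BC}·3 = 199.8 + 164.4, so R_B^{BC} = 121.4 kN and R_C = 177.1 − 121.4 = 55.71 kN.
R_B = 60.32 + 121.4 = 181.7 kN.

R_B = 181.7 kN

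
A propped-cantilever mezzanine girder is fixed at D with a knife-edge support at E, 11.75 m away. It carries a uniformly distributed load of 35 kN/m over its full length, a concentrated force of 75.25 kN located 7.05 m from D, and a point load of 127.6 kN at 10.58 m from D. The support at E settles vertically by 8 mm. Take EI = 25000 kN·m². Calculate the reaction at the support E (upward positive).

Take the reaction at E as the redundant and release it; the primary structure is a cantilever fixed at D.
Free-end deflection of the primary structure under the applied loading (downward +):
  UDL 35: wL⁴/(8EI) = 83393/EI
  point load 75.25 at a = 7.05: Pa²(3L − a)/(6EI) = 17579/EI
  point load 127.6 at a = 10.58: Pa²(3L − a)/(6EI) = 58727/EI
  δ_0 = 159699/EI
Flexibility coefficient — unit upward force at E: δ_{EE} = L³/(3EI) = 540.7/EI.
With EI = 25000 kN·m²: δ_0 = 6.388 m and δ_{EE} = 0.02163 m/kN.
Compatibility — the beam at E must follow the support down by 0.008 m: δ_0 − R_E·δ_{EE} = 0.008, so R_E = (6.388 − 0.008)/0.02163 = 295 kN.

R_E = 295 kN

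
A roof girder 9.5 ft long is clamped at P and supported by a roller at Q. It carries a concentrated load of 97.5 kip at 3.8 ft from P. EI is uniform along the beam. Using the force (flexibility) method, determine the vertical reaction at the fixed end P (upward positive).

Choose R_Q as the redundant. The primary structure is the cantilever fixed at P.
Primary-structure tip deflection at Q by superposition:
  point load 97.5 at a = 3.8: Pa²(3L − a)/(6EI) = 5796/EI
Tip deflection under a unit load at Q: L³/(3EI) = 285.8/EI.
Compatibility at Q: δ_0 − R_Q·δ_{QQ} = 0, so R_Q = 5796/285.8 = 20.28 kip.
Vertical equilibrium: R_P = ΣP − R_Q = 97.5 − 20.28 = 77.22 kip.

R_P = 77.22 kip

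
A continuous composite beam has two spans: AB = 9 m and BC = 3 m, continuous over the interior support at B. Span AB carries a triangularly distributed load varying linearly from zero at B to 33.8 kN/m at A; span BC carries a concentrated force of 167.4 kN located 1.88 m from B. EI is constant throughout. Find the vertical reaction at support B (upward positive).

R_B = 175.4 kN

Take M_B as the redundant. Released structure: two simple spans AB and BC with a hinge at B.
Rotations at B on the released spans (each span's end-slope, ×1/EI):
  span AB: triangular load, peak 33.8: 7w₀L³/(360EI) = 479.1/EI
  span BC: point load 167.4 at a = 1.88: Pab(L + b)/(6LEI) = 80.68/EI
  relative rotation θ_0 = (479.1 + 80.68)/EI = 559.8/EI
A unit hogging moment at B produces rotation L₁/(3EI) + L₂/(3EI) = 4/EI.
Slope continuity at B: θ_0 = M_B·4/EI, so M_B = 559.8/4 = 139.9 kN·m (hogging).
Span AB, ΣM about A with M_B applied at B: R_B^{AB}·9 = 456.3 + 139.9, so R_B^{AB} = 66.25 kN and R_A = 152.1 − 66.25 = 85.85 kN.
Span BC, ΣM about C: R_B^{BC}·3 = 187.5 + 139.9, so R_B^{BC} = 109.1 kN and R_C = 167.4 − 109.1 = 58.25 kN.
R_B = 66.25 + 109.1 = 175.4 kN.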